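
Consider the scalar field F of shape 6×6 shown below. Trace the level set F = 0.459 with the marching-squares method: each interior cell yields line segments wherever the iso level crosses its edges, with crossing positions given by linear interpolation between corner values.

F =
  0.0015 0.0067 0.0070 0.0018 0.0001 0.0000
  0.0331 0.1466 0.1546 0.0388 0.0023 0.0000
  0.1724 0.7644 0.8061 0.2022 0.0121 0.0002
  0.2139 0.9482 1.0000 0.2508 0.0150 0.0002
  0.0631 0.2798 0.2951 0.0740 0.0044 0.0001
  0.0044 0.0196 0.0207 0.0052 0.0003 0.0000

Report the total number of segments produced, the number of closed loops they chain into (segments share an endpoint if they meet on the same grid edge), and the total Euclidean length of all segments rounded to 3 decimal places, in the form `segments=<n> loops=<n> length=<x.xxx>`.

segments=8 loops=1 length=7.565

cell (1,0): code 0100 → (1.506,1.000)–(2.000,0.484)
cell (1,1): code 1100 → (1.467,2.000)–(1.506,1.000)
cell (1,2): code 1000 → (2.000,2.575)–(1.467,2.000)
cell (2,0): code 0110 → (2.000,0.484)–(3.000,0.334)
cell (2,2): code 1001 → (3.000,2.722)–(2.000,2.575)
cell (3,0): code 0010 → (3.000,0.334)–(3.732,1.000)
cell (3,1): code 0011 → (3.732,1.000)–(3.767,2.000)
cell (3,2): code 0001 → (3.767,2.000)–(3.000,2.722)
total: 8 segments, chained into 1 closed loop(s), length Σ = 7.565094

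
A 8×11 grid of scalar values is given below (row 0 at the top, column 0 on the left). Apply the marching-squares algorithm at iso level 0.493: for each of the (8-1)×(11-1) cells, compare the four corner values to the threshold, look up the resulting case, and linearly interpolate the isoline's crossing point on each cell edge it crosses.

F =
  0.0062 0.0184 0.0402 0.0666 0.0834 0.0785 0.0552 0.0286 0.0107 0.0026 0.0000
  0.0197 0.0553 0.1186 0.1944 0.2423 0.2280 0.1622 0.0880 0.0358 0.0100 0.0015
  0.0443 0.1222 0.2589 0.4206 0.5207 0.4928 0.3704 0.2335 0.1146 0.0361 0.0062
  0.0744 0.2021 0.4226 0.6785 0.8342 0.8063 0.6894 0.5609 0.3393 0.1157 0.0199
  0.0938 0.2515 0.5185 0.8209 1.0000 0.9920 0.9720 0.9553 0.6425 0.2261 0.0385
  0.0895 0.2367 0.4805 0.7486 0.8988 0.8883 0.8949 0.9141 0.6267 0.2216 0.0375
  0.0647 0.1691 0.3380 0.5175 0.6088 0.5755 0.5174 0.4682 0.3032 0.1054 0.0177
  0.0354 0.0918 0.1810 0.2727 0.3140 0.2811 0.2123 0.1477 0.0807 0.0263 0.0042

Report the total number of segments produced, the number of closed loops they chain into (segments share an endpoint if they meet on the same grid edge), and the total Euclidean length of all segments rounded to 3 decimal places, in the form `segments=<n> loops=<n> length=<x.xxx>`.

cell (1,3): code 0100 → (1.901,4.000)–(2.000,3.723)
cell (1,4): code 1000 → (2.000,4.993)–(1.901,4.000)
cell (2,2): code 0100 → (2.281,3.000)–(3.000,2.275)
cell (2,3): code 1110 → (2.000,3.723)–(2.281,3.000)
cell (2,4): code 1101 → (2.001,5.000)–(2.000,4.993)
cell (2,5): code 1100 → (2.384,6.000)–(2.001,5.000)
cell (2,6): code 1100 → (2.793,7.000)–(2.384,6.000)
cell (2,7): code 1000 → (3.000,7.306)–(2.793,7.000)
cell (3,1): code 0100 → (3.734,2.000)–(4.000,1.904)
cell (3,2): code 1110 → (3.000,2.275)–(3.734,2.000)
cell (3,7): code 1101 → (3.507,8.000)–(3.000,7.306)
cell (3,8): code 1000 → (4.000,8.359)–(3.507,8.000)
cell (4,1): code 0010 → (4.000,1.904)–(4.671,2.000)
cell (4,2): code 0111 → (4.671,2.000)–(5.000,2.047)
cell (4,8): code 1001 → (5.000,8.330)–(4.000,8.359)
cell (5,2): code 0110 → (5.000,2.047)–(6.000,2.864)
cell (5,6): code 1011 → (6.000,6.496)–(5.944,7.000)
cell (5,7): code 0011 → (5.944,7.000)–(5.413,8.000)
cell (5,8): code 0001 → (5.413,8.000)–(5.000,8.330)
cell (6,2): code 0010 → (6.000,2.864)–(6.100,3.000)
cell (6,3): code 0011 → (6.100,3.000)–(6.393,4.000)
cell (6,4): code 0011 → (6.393,4.000)–(6.280,5.000)
cell (6,5): code 0011 → (6.280,5.000)–(6.080,6.000)
cell (6,6): code 0001 → (6.080,6.000)–(6.000,6.496)
total: 24 segments, chained into 1 closed loop(s), length Σ = 17.362580

segments=24 loops=1 length=17.363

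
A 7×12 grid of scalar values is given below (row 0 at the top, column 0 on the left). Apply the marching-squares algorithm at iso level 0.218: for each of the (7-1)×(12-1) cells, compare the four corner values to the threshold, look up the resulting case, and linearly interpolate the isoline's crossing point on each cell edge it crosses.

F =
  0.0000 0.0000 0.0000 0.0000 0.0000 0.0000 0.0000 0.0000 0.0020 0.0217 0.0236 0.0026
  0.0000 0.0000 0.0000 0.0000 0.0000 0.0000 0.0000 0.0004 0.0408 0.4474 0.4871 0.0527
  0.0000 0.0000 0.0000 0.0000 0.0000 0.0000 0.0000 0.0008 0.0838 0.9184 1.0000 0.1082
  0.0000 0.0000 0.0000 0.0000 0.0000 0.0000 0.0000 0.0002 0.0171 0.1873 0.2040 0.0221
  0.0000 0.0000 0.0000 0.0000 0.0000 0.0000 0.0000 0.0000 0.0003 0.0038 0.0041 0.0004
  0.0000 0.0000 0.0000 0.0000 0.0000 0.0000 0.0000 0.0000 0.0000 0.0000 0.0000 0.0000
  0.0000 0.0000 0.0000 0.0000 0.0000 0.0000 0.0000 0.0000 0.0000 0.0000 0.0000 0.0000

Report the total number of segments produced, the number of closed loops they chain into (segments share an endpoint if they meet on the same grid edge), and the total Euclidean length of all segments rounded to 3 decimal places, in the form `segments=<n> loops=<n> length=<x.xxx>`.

segments=8 loops=1 length=8.291

cell (0,8): code 0100 → (0.461,9.000)–(1.000,8.436)
cell (0,9): code 1100 → (0.419,10.000)–(0.461,9.000)
cell (0,10): code 1000 → (1.000,10.619)–(0.419,10.000)
cell (1,8): code 0110 → (1.000,8.436)–(2.000,8.161)
cell (1,10): code 1001 → (2.000,10.877)–(1.000,10.619)
cell (2,8): code 0010 → (2.000,8.161)–(2.958,9.000)
cell (2,9): code 0011 → (2.958,9.000)–(2.982,10.000)
cell (2,10): code 0001 → (2.982,10.000)–(2.000,10.877)
total: 8 segments, chained into 1 closed loop(s), length Σ = 8.290526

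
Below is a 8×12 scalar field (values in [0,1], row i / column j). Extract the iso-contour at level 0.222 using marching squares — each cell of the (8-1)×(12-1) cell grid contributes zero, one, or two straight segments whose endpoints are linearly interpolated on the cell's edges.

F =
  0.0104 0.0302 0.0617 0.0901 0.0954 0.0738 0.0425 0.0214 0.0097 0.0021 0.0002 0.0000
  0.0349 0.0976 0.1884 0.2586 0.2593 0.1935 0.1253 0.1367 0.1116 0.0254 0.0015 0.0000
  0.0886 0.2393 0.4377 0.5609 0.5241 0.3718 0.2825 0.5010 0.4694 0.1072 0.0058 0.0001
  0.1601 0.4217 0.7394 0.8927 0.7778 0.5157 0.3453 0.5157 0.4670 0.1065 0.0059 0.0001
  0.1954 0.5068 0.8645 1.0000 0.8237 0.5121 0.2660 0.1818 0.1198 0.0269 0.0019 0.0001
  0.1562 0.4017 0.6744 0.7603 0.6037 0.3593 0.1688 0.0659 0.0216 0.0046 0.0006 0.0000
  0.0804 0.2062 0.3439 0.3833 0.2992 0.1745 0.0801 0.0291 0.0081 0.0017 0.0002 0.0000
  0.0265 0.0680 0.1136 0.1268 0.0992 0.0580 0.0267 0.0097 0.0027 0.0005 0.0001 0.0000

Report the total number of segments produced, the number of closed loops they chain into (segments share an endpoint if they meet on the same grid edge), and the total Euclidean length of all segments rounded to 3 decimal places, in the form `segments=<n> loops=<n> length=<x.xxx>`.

segments=28 loops=1 length=23.309

cell (0,2): code 0100 → (0.783,3.000)–(1.000,2.479)
cell (0,3): code 1100 → (0.772,4.000)–(0.783,3.000)
cell (0,4): code 1000 → (1.000,4.567)–(0.772,4.000)
cell (1,0): code 0100 → (1.878,1.000)–(2.000,0.885)
cell (1,1): code 1100 → (1.135,2.000)–(1.878,1.000)
cell (1,2): code 1110 → (1.000,2.479)–(1.135,2.000)
cell (1,4): code 1101 → (1.160,5.000)–(1.000,4.567)
cell (1,5): code 1100 → (1.615,6.000)–(1.160,5.000)
cell (1,6): code 1100 → (1.234,7.000)–(1.615,6.000)
cell (1,7): code 1100 → (1.309,8.000)–(1.234,7.000)
cell (1,8): code 1000 → (2.000,8.683)–(1.309,8.000)
cell (2,0): code 0110 → (2.000,0.885)–(3.000,0.237)
cell (2,8): code 1001 → (3.000,8.680)–(2.000,8.683)
cell (3,0): code 0110 → (3.000,0.237)–(4.000,0.085)
cell (3,6): code 1011 → (4.000,6.523)–(3.880,7.000)
cell (3,7): code 0011 → (3.880,7.000)–(3.706,8.000)
cell (3,8): code 0001 → (3.706,8.000)–(3.000,8.680)
cell (4,0): code 0110 → (4.000,0.085)–(5.000,0.268)
cell (4,5): code 1011 → (5.000,5.721)–(4.453,6.000)
cell (4,6): code 0001 → (4.453,6.000)–(4.000,6.523)
cell (5,0): code 0010 → (5.000,0.268)–(5.919,1.000)
cell (5,1): code 0111 → (5.919,1.000)–(6.000,1.115)
cell (5,4): code 1011 → (6.000,4.619)–(5.743,5.000)
cell (5,5): code 0001 → (5.743,5.000)–(5.000,5.721)
cell (6,1): code 0010 → (6.000,1.115)–(6.529,2.000)
cell (6,2): code 0011 → (6.529,2.000)–(6.629,3.000)
cell (6,3): code 0011 → (6.629,3.000)–(6.386,4.000)
cell (6,4): code 0001 → (6.386,4.000)–(6.000,4.619)
total: 28 segments, chained into 1 closed loop(s), length Σ = 23.309446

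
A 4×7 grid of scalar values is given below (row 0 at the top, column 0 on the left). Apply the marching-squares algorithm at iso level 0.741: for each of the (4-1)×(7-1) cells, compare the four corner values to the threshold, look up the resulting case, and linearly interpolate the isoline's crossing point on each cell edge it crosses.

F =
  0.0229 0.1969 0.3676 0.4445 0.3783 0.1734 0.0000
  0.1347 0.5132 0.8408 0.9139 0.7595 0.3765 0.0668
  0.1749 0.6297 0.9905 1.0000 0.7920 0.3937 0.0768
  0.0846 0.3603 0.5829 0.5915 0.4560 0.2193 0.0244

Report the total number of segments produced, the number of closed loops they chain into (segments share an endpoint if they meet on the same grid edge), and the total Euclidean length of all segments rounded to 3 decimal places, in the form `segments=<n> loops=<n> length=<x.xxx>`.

segments=10 loops=1 length=7.809

cell (0,1): code 0100 → (0.789,2.000)–(1.000,1.695)
cell (0,2): code 1100 → (0.632,3.000)–(0.789,2.000)
cell (0,3): code 1100 → (0.951,4.000)–(0.632,3.000)
cell (0,4): code 1000 → (1.000,4.048)–(0.951,4.000)
cell (1,1): code 0110 → (1.000,1.695)–(2.000,1.308)
cell (1,4): code 1001 → (2.000,4.128)–(1.000,4.048)
cell (2,1): code 0010 → (2.000,1.308)–(2.612,2.000)
cell (2,2): code 0011 → (2.612,2.000)–(2.634,3.000)
cell (2,3): code 0011 → (2.634,3.000)–(2.152,4.000)
cell (2,4): code 0001 → (2.152,4.000)–(2.000,4.128)
total: 10 segments, chained into 1 closed loop(s), length Σ = 7.809155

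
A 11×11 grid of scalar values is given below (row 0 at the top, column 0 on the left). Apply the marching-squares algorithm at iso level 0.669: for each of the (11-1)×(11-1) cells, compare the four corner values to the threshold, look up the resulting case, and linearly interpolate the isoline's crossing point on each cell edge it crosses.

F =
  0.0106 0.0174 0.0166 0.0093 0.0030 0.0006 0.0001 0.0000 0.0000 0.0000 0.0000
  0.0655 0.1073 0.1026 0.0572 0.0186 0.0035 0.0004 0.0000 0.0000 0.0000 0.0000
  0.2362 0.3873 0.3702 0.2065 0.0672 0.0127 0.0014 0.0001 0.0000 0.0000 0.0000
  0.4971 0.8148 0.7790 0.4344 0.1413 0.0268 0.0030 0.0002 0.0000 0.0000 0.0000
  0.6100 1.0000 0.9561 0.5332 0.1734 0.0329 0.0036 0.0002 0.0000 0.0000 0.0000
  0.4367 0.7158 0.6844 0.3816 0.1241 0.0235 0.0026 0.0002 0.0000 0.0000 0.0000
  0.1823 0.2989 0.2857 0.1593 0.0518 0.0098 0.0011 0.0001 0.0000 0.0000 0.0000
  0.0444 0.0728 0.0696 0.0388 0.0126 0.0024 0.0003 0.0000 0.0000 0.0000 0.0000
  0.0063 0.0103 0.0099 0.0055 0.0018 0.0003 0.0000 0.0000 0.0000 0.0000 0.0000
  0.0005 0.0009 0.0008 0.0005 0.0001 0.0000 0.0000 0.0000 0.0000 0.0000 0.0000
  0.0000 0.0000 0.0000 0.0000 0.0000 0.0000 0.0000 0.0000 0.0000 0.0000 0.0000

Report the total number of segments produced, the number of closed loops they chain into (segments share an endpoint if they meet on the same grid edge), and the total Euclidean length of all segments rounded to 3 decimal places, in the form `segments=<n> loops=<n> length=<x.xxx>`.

cell (2,0): code 0100 → (2.659,1.000)–(3.000,0.541)
cell (2,1): code 1100 → (2.731,2.000)–(2.659,1.000)
cell (2,2): code 1000 → (3.000,2.319)–(2.731,2.000)
cell (3,0): code 0110 → (3.000,0.541)–(4.000,0.151)
cell (3,2): code 1001 → (4.000,2.679)–(3.000,2.319)
cell (4,0): code 0110 → (4.000,0.151)–(5.000,0.832)
cell (4,2): code 1001 → (5.000,2.051)–(4.000,2.679)
cell (5,0): code 0010 → (5.000,0.832)–(5.112,1.000)
cell (5,1): code 0011 → (5.112,1.000)–(5.039,2.000)
cell (5,2): code 0001 → (5.039,2.000)–(5.000,2.051)
total: 10 segments, chained into 1 closed loop(s), length Σ = 7.786949

segments=10 loops=1 length=7.787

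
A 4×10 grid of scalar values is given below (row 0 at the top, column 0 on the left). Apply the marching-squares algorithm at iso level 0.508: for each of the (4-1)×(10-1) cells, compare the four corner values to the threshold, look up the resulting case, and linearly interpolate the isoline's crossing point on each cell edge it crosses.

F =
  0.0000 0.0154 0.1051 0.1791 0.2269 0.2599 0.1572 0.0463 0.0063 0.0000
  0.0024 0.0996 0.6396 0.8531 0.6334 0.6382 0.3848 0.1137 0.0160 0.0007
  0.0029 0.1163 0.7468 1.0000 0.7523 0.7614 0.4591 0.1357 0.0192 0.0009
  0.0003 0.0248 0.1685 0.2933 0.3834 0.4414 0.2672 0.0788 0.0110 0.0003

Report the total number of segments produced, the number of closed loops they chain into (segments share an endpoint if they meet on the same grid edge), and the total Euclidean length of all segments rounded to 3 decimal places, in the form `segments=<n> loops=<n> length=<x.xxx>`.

cell (0,1): code 0100 → (0.754,2.000)–(1.000,1.756)
cell (0,2): code 1100 → (0.488,3.000)–(0.754,2.000)
cell (0,3): code 1100 → (0.692,4.000)–(0.488,3.000)
cell (0,4): code 1100 → (0.656,5.000)–(0.692,4.000)
cell (0,5): code 1000 → (1.000,5.514)–(0.656,5.000)
cell (1,1): code 0110 → (1.000,1.756)–(2.000,1.621)
cell (1,5): code 1001 → (2.000,5.838)–(1.000,5.514)
cell (2,1): code 0010 → (2.000,1.621)–(2.413,2.000)
cell (2,2): code 0011 → (2.413,2.000)–(2.696,3.000)
cell (2,3): code 0011 → (2.696,3.000)–(2.662,4.000)
cell (2,4): code 0011 → (2.662,4.000)–(2.792,5.000)
cell (2,5): code 0001 → (2.792,5.000)–(2.000,5.838)
total: 12 segments, chained into 1 closed loop(s), length Σ = 10.842852

segments=12 loops=1 length=10.843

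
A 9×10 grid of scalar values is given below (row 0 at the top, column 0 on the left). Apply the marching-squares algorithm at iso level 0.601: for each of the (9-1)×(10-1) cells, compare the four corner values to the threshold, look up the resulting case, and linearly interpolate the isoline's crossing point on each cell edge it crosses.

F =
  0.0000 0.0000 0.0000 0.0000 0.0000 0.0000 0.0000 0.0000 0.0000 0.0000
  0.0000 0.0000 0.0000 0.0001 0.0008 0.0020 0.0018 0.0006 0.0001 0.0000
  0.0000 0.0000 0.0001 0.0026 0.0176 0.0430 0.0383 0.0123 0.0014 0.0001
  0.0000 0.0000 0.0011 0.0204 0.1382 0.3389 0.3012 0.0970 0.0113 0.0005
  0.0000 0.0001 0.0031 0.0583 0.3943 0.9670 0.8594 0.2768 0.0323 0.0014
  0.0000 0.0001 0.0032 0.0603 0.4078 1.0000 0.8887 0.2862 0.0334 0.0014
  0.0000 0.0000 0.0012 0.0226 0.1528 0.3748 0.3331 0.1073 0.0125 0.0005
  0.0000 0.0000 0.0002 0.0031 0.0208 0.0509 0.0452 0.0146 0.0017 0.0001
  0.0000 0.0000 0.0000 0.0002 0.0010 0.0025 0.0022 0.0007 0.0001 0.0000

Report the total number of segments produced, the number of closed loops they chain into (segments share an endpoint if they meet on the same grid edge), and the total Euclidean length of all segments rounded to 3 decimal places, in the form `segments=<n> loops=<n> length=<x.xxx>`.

segments=8 loops=1 length=7.154

cell (3,4): code 0100 → (3.417,5.000)–(4.000,4.361)
cell (3,5): code 1100 → (3.537,6.000)–(3.417,5.000)
cell (3,6): code 1000 → (4.000,6.444)–(3.537,6.000)
cell (4,4): code 0110 → (4.000,4.361)–(5.000,4.326)
cell (4,6): code 1001 → (5.000,6.478)–(4.000,6.444)
cell (5,4): code 0010 → (5.000,4.326)–(5.638,5.000)
cell (5,5): code 0011 → (5.638,5.000)–(5.518,6.000)
cell (5,6): code 0001 → (5.518,6.000)–(5.000,6.478)
total: 8 segments, chained into 1 closed loop(s), length Σ = 7.153915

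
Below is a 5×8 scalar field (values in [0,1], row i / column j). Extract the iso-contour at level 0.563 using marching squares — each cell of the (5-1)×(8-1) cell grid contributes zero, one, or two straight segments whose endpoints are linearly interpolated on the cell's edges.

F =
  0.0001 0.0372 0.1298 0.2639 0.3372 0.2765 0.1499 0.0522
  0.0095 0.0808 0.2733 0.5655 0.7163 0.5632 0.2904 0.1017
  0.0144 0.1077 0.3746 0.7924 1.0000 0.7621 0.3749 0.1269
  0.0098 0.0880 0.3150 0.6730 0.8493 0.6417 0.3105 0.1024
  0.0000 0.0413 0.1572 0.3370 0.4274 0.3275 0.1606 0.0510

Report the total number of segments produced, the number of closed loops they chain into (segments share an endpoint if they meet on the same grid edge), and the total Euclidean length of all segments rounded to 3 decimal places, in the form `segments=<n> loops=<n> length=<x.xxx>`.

segments=12 loops=1 length=9.436

cell (0,2): code 0100 → (0.992,3.000)–(1.000,2.991)
cell (0,3): code 1100 → (0.596,4.000)–(0.992,3.000)
cell (0,4): code 1100 → (0.999,5.000)–(0.596,4.000)
cell (0,5): code 1000 → (1.000,5.001)–(0.999,5.000)
cell (1,2): code 0110 → (1.000,2.991)–(2.000,2.451)
cell (1,5): code 1001 → (2.000,5.514)–(1.000,5.001)
cell (2,2): code 0110 → (2.000,2.451)–(3.000,2.693)
cell (2,5): code 1001 → (3.000,5.238)–(2.000,5.514)
cell (3,2): code 0010 → (3.000,2.693)–(3.327,3.000)
cell (3,3): code 0011 → (3.327,3.000)–(3.679,4.000)
cell (3,4): code 0011 → (3.679,4.000)–(3.250,5.000)
cell (3,5): code 0001 → (3.250,5.000)–(3.000,5.238)
total: 12 segments, chained into 1 closed loop(s), length Σ = 9.436049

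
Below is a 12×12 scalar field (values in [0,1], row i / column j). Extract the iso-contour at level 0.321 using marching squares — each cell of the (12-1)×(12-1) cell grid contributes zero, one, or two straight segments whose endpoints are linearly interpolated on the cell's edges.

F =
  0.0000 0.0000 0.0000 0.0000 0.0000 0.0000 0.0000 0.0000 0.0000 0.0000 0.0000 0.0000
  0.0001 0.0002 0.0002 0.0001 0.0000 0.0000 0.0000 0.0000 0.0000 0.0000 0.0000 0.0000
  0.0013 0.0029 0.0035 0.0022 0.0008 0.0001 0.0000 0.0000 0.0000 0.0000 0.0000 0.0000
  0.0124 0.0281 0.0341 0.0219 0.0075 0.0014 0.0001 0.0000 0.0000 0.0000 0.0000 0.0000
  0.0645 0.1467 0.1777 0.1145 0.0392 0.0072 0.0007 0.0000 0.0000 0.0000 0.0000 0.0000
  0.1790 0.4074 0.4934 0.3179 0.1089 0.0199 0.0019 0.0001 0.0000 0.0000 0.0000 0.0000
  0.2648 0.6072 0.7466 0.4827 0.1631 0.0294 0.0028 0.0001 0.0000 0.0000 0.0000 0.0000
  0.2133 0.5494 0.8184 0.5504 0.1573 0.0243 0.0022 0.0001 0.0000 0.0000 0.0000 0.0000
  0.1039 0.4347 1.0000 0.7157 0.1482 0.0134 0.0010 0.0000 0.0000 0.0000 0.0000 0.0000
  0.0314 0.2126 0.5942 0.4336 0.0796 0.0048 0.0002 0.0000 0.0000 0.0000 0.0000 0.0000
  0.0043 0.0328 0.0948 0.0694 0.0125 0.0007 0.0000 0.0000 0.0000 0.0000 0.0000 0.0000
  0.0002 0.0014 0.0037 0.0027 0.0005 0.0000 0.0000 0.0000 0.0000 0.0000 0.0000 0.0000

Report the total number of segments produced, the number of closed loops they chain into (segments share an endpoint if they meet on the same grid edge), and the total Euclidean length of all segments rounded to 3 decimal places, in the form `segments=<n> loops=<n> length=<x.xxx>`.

segments=16 loops=1 length=13.578

cell (4,0): code 0100 → (4.669,1.000)–(5.000,0.622)
cell (4,1): code 1100 → (4.454,2.000)–(4.669,1.000)
cell (4,2): code 1000 → (5.000,2.982)–(4.454,2.000)
cell (5,0): code 0110 → (5.000,0.622)–(6.000,0.164)
cell (5,2): code 1101 → (5.019,3.000)–(5.000,2.982)
cell (5,3): code 1000 → (6.000,3.506)–(5.019,3.000)
cell (6,0): code 0110 → (6.000,0.164)–(7.000,0.320)
cell (6,3): code 1001 → (7.000,3.584)–(6.000,3.506)
cell (7,0): code 0110 → (7.000,0.320)–(8.000,0.656)
cell (7,3): code 1001 → (8.000,3.696)–(7.000,3.584)
cell (8,0): code 0010 → (8.000,0.656)–(8.512,1.000)
cell (8,1): code 0111 → (8.512,1.000)–(9.000,1.284)
cell (8,3): code 1001 → (9.000,3.318)–(8.000,3.696)
cell (9,1): code 0010 → (9.000,1.284)–(9.547,2.000)
cell (9,2): code 0011 → (9.547,2.000)–(9.309,3.000)
cell (9,3): code 0001 → (9.309,3.000)–(9.000,3.318)
total: 16 segments, chained into 1 closed loop(s), length Σ = 13.578075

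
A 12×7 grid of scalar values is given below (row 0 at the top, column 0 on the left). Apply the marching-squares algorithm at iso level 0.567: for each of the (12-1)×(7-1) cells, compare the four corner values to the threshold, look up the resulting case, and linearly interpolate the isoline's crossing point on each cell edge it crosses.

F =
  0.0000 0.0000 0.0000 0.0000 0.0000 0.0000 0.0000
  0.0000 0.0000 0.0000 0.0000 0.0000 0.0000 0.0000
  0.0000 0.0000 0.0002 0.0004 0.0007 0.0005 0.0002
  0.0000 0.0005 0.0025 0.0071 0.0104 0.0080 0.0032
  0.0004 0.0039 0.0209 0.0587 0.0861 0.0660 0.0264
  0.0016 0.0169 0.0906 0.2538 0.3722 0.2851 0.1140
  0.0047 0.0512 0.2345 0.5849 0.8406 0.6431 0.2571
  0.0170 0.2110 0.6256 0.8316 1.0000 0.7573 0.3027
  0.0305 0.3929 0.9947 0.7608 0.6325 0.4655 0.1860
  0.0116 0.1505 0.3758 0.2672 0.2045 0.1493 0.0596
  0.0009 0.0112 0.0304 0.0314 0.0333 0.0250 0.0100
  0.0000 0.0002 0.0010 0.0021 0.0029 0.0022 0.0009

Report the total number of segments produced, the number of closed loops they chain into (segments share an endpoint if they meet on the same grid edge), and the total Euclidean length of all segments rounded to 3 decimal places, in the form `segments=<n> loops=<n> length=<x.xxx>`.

cell (5,2): code 0100 → (5.946,3.000)–(6.000,2.949)
cell (5,3): code 1100 → (5.416,4.000)–(5.946,3.000)
cell (5,4): code 1100 → (5.787,5.000)–(5.416,4.000)
cell (5,5): code 1000 → (6.000,5.197)–(5.787,5.000)
cell (6,1): code 0100 → (6.850,2.000)–(7.000,1.859)
cell (6,2): code 1110 → (6.000,2.949)–(6.850,2.000)
cell (6,5): code 1001 → (7.000,5.419)–(6.000,5.197)
cell (7,1): code 0110 → (7.000,1.859)–(8.000,1.289)
cell (7,4): code 1011 → (8.000,4.392)–(7.652,5.000)
cell (7,5): code 0001 → (7.652,5.000)–(7.000,5.419)
cell (8,1): code 0010 → (8.000,1.289)–(8.691,2.000)
cell (8,2): code 0011 → (8.691,2.000)–(8.393,3.000)
cell (8,3): code 0011 → (8.393,3.000)–(8.153,4.000)
cell (8,4): code 0001 → (8.153,4.000)–(8.000,4.392)
total: 14 segments, chained into 1 closed loop(s), length Σ = 11.177305

segments=14 loops=1 length=11.177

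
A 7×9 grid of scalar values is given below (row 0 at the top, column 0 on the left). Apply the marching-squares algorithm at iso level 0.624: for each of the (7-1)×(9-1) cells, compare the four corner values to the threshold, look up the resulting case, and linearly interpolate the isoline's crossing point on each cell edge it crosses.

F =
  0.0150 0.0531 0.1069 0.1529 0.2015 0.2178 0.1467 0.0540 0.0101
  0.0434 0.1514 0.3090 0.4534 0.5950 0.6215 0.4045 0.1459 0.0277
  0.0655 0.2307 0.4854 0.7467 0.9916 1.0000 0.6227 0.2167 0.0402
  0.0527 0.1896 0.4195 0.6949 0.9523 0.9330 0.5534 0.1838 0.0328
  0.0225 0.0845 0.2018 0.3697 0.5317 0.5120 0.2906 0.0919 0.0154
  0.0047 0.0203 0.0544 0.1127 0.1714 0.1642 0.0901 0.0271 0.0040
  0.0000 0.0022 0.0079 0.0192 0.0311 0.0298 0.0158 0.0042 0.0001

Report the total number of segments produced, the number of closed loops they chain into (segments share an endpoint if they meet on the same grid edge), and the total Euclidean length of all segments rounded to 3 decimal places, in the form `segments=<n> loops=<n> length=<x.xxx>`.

segments=10 loops=1 length=9.781

cell (1,2): code 0100 → (1.582,3.000)–(2.000,2.530)
cell (1,3): code 1100 → (1.073,4.000)–(1.582,3.000)
cell (1,4): code 1100 → (1.007,5.000)–(1.073,4.000)
cell (1,5): code 1000 → (2.000,5.997)–(1.007,5.000)
cell (2,2): code 0110 → (2.000,2.530)–(3.000,2.743)
cell (2,5): code 1001 → (3.000,5.814)–(2.000,5.997)
cell (3,2): code 0010 → (3.000,2.743)–(3.218,3.000)
cell (3,3): code 0011 → (3.218,3.000)–(3.781,4.000)
cell (3,4): code 0011 → (3.781,4.000)–(3.734,5.000)
cell (3,5): code 0001 → (3.734,5.000)–(3.000,5.814)
total: 10 segments, chained into 1 closed loop(s), length Σ = 9.780724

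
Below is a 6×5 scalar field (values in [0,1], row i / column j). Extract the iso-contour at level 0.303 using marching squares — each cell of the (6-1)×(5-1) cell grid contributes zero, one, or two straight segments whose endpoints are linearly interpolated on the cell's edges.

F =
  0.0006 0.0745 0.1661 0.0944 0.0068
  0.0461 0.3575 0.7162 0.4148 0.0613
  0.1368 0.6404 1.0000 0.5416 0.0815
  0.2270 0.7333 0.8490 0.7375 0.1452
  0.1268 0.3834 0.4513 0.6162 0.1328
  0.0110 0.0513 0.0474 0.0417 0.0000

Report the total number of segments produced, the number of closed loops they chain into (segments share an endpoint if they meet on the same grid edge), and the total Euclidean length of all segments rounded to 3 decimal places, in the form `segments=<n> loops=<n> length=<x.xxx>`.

segments=14 loops=1 length=12.534

cell (0,0): code 0100 → (0.807,1.000)–(1.000,0.825)
cell (0,1): code 1100 → (0.249,2.000)–(0.807,1.000)
cell (0,2): code 1100 → (0.651,3.000)–(0.249,2.000)
cell (0,3): code 1000 → (1.000,3.316)–(0.651,3.000)
cell (1,0): code 0110 → (1.000,0.825)–(2.000,0.330)
cell (1,3): code 1001 → (2.000,3.519)–(1.000,3.316)
cell (2,0): code 0110 → (2.000,0.330)–(3.000,0.150)
cell (2,3): code 1001 → (3.000,3.734)–(2.000,3.519)
cell (3,0): code 0110 → (3.000,0.150)–(4.000,0.687)
cell (3,3): code 1001 → (4.000,3.648)–(3.000,3.734)
cell (4,0): code 0010 → (4.000,0.687)–(4.242,1.000)
cell (4,1): code 0011 → (4.242,1.000)–(4.367,2.000)
cell (4,2): code 0011 → (4.367,2.000)–(4.545,3.000)
cell (4,3): code 0001 → (4.545,3.000)–(4.000,3.648)
total: 14 segments, chained into 1 closed loop(s), length Σ = 12.534139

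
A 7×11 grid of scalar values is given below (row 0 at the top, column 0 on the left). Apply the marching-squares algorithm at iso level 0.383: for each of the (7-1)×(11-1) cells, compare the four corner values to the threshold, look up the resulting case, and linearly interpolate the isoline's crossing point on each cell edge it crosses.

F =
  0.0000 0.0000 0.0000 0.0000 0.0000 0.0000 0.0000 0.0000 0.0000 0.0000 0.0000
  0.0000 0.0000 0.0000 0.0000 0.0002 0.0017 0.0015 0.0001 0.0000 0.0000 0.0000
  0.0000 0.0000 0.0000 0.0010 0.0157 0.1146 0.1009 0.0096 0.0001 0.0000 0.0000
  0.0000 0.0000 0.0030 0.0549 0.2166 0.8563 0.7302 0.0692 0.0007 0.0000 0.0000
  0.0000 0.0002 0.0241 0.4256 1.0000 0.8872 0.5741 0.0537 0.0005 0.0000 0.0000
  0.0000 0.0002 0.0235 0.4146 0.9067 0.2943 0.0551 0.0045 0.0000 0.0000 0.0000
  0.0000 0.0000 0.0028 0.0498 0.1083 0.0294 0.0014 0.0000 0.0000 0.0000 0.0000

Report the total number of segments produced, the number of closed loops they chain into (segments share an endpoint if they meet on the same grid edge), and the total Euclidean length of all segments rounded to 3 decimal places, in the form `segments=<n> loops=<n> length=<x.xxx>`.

cell (2,4): code 0100 → (2.362,5.000)–(3.000,4.260)
cell (2,5): code 1100 → (2.448,6.000)–(2.362,5.000)
cell (2,6): code 1000 → (3.000,6.525)–(2.448,6.000)
cell (3,2): code 0100 → (3.885,3.000)–(4.000,2.894)
cell (3,3): code 1100 → (3.212,4.000)–(3.885,3.000)
cell (3,4): code 1110 → (3.000,4.260)–(3.212,4.000)
cell (3,6): code 1001 → (4.000,6.367)–(3.000,6.525)
cell (4,2): code 0110 → (4.000,2.894)–(5.000,2.919)
cell (4,4): code 1011 → (5.000,4.855)–(4.850,5.000)
cell (4,5): code 0011 → (4.850,5.000)–(4.368,6.000)
cell (4,6): code 0001 → (4.368,6.000)–(4.000,6.367)
cell (5,2): code 0010 → (5.000,2.919)–(5.087,3.000)
cell (5,3): code 0011 → (5.087,3.000)–(5.656,4.000)
cell (5,4): code 0001 → (5.656,4.000)–(5.000,4.855)
total: 14 segments, chained into 1 closed loop(s), length Σ = 10.638066

segments=14 loops=1 length=10.638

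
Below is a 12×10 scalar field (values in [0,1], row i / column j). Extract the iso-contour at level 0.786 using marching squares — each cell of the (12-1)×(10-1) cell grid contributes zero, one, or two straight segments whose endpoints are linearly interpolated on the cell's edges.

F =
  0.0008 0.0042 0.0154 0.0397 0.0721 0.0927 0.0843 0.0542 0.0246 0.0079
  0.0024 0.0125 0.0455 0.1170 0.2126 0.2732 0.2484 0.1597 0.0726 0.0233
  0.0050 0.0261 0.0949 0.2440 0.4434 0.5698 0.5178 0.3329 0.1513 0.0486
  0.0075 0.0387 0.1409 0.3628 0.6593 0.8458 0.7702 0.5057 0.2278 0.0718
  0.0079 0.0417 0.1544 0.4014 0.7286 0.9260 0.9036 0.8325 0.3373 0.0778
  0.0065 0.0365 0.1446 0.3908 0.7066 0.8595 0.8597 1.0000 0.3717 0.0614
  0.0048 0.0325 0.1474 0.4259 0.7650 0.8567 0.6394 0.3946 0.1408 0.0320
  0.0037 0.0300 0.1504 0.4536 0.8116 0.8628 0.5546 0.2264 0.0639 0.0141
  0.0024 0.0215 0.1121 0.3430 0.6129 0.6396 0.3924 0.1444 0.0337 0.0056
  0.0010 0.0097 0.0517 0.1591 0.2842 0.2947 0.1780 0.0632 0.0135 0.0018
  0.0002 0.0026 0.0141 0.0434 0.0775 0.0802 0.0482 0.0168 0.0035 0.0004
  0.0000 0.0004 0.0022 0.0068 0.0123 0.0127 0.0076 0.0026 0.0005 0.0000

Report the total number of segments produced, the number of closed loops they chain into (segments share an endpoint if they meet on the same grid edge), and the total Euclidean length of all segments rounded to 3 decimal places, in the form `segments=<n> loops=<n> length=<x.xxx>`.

cell (2,4): code 0100 → (2.783,5.000)–(3.000,4.679)
cell (2,5): code 1000 → (3.000,5.791)–(2.783,5.000)
cell (3,4): code 0110 → (3.000,4.679)–(4.000,4.291)
cell (3,5): code 1101 → (3.118,6.000)–(3.000,5.791)
cell (3,6): code 1100 → (3.858,7.000)–(3.118,6.000)
cell (3,7): code 1000 → (4.000,7.094)–(3.858,7.000)
cell (4,4): code 0110 → (4.000,4.291)–(5.000,4.519)
cell (4,7): code 1001 → (5.000,7.341)–(4.000,7.094)
cell (5,4): code 0110 → (5.000,4.519)–(6.000,4.229)
cell (5,5): code 1011 → (6.000,5.325)–(5.335,6.000)
cell (5,6): code 0011 → (5.335,6.000)–(5.353,7.000)
cell (5,7): code 0001 → (5.353,7.000)–(5.000,7.341)
cell (6,3): code 0100 → (6.451,4.000)–(7.000,3.928)
cell (6,4): code 1110 → (6.000,4.229)–(6.451,4.000)
cell (6,5): code 1001 → (7.000,5.249)–(6.000,5.325)
cell (7,3): code 0010 → (7.000,3.928)–(7.129,4.000)
cell (7,4): code 0011 → (7.129,4.000)–(7.344,5.000)
cell (7,5): code 0001 → (7.344,5.000)–(7.000,5.249)
total: 18 segments, chained into 1 closed loop(s), length Σ = 13.127455

segments=18 loops=1 length=13.127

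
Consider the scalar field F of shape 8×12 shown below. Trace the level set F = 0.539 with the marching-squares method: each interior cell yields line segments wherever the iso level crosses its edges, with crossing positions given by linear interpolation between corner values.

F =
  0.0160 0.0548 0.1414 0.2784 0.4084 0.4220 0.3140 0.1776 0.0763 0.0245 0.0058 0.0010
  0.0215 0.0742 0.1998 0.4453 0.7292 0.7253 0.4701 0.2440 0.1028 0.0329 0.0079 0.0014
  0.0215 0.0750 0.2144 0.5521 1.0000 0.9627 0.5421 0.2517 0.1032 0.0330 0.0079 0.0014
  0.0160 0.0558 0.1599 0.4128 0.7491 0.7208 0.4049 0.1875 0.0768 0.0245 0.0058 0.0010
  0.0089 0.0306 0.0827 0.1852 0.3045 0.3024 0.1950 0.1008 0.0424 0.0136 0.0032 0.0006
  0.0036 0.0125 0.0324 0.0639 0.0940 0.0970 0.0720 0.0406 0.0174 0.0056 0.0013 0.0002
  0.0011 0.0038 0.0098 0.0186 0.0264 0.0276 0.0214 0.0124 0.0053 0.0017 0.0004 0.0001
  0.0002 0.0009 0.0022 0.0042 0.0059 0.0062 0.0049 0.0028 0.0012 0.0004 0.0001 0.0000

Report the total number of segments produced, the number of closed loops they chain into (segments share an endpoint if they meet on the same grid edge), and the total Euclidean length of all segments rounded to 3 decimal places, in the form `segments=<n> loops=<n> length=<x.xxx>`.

cell (0,3): code 0100 → (0.407,4.000)–(1.000,3.330)
cell (0,4): code 1100 → (0.386,5.000)–(0.407,4.000)
cell (0,5): code 1000 → (1.000,5.730)–(0.386,5.000)
cell (1,2): code 0100 → (1.877,3.000)–(2.000,2.961)
cell (1,3): code 1110 → (1.000,3.330)–(1.877,3.000)
cell (1,5): code 1101 → (1.957,6.000)–(1.000,5.730)
cell (1,6): code 1000 → (2.000,6.011)–(1.957,6.000)
cell (2,2): code 0010 → (2.000,2.961)–(2.094,3.000)
cell (2,3): code 0111 → (2.094,3.000)–(3.000,3.375)
cell (2,5): code 1011 → (3.000,5.575)–(2.023,6.000)
cell (2,6): code 0001 → (2.023,6.000)–(2.000,6.011)
cell (3,3): code 0010 → (3.000,3.375)–(3.473,4.000)
cell (3,4): code 0011 → (3.473,4.000)–(3.435,5.000)
cell (3,5): code 0001 → (3.435,5.000)–(3.000,5.575)
total: 14 segments, chained into 1 closed loop(s), length Σ = 9.631681

segments=14 loops=1 length=9.632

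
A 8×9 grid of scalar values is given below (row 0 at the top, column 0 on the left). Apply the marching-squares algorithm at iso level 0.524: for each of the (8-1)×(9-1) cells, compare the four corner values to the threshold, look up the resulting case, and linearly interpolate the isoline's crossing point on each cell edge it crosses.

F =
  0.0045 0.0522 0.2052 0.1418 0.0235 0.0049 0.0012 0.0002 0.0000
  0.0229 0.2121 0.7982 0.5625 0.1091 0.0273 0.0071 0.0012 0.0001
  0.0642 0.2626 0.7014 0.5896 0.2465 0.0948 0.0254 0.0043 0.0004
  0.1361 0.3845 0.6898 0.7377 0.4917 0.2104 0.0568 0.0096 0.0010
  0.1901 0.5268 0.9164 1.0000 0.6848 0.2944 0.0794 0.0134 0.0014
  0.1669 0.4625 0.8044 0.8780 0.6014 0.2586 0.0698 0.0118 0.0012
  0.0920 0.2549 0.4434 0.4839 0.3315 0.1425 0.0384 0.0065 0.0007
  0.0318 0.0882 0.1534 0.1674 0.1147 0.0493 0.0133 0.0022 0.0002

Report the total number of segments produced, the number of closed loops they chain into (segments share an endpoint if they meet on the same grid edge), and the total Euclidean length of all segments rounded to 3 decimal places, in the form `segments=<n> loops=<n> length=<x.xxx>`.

segments=18 loops=1 length=14.028

cell (0,1): code 0100 → (0.538,2.000)–(1.000,1.532)
cell (0,2): code 1100 → (0.908,3.000)–(0.538,2.000)
cell (0,3): code 1000 → (1.000,3.085)–(0.908,3.000)
cell (1,1): code 0110 → (1.000,1.532)–(2.000,1.596)
cell (1,3): code 1001 → (2.000,3.191)–(1.000,3.085)
cell (2,1): code 0110 → (2.000,1.596)–(3.000,1.457)
cell (2,3): code 1001 → (3.000,3.869)–(2.000,3.191)
cell (3,0): code 0100 → (3.980,1.000)–(4.000,0.992)
cell (3,1): code 1110 → (3.000,1.457)–(3.980,1.000)
cell (3,3): code 1101 → (3.167,4.000)–(3.000,3.869)
cell (3,4): code 1000 → (4.000,4.412)–(3.167,4.000)
cell (4,0): code 0010 → (4.000,0.992)–(4.044,1.000)
cell (4,1): code 0111 → (4.044,1.000)–(5.000,1.180)
cell (4,4): code 1001 → (5.000,4.226)–(4.000,4.412)
cell (5,1): code 0010 → (5.000,1.180)–(5.777,2.000)
cell (5,2): code 0011 → (5.777,2.000)–(5.898,3.000)
cell (5,3): code 0011 → (5.898,3.000)–(5.287,4.000)
cell (5,4): code 0001 → (5.287,4.000)–(5.000,4.226)
total: 18 segments, chained into 1 closed loop(s), length Σ = 14.027702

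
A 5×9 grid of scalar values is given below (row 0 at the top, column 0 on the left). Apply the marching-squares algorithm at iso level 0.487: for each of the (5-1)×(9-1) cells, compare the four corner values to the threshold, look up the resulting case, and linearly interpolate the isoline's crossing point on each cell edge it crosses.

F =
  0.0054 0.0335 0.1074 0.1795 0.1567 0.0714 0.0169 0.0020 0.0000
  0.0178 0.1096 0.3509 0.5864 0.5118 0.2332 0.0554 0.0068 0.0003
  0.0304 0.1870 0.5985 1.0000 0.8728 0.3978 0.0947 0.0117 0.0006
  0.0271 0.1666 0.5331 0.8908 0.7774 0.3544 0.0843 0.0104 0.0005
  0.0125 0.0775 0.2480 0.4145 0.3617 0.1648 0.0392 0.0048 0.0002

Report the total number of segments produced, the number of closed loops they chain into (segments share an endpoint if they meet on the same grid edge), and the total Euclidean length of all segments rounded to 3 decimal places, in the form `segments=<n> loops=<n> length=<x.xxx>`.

segments=12 loops=1 length=9.600

cell (0,2): code 0100 → (0.756,3.000)–(1.000,2.578)
cell (0,3): code 1100 → (0.930,4.000)–(0.756,3.000)
cell (0,4): code 1000 → (1.000,4.089)–(0.930,4.000)
cell (1,1): code 0100 → (1.550,2.000)–(2.000,1.729)
cell (1,2): code 1110 → (1.000,2.578)–(1.550,2.000)
cell (1,4): code 1001 → (2.000,4.812)–(1.000,4.089)
cell (2,1): code 0110 → (2.000,1.729)–(3.000,1.874)
cell (2,4): code 1001 → (3.000,4.687)–(2.000,4.812)
cell (3,1): code 0010 → (3.000,1.874)–(3.162,2.000)
cell (3,2): code 0011 → (3.162,2.000)–(3.848,3.000)
cell (3,3): code 0011 → (3.848,3.000)–(3.699,4.000)
cell (3,4): code 0001 → (3.699,4.000)–(3.000,4.687)
total: 12 segments, chained into 1 closed loop(s), length Σ = 9.599628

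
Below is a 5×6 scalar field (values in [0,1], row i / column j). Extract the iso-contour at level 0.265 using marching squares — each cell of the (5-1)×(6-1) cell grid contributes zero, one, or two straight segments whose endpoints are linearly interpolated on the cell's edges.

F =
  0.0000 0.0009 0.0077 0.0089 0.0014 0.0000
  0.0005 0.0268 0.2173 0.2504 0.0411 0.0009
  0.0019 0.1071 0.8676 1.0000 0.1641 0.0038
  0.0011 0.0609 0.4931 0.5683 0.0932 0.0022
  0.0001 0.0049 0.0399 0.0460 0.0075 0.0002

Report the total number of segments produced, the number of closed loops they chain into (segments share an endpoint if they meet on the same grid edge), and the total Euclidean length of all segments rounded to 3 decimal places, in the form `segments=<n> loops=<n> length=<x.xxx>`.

segments=8 loops=1 length=8.196

cell (1,1): code 0100 → (1.073,2.000)–(2.000,1.208)
cell (1,2): code 1100 → (1.019,3.000)–(1.073,2.000)
cell (1,3): code 1000 → (2.000,3.879)–(1.019,3.000)
cell (2,1): code 0110 → (2.000,1.208)–(3.000,1.472)
cell (2,3): code 1001 → (3.000,3.638)–(2.000,3.879)
cell (3,1): code 0010 → (3.000,1.472)–(3.503,2.000)
cell (3,2): code 0011 → (3.503,2.000)–(3.581,3.000)
cell (3,3): code 0001 → (3.581,3.000)–(3.000,3.638)
total: 8 segments, chained into 1 closed loop(s), length Σ = 8.196012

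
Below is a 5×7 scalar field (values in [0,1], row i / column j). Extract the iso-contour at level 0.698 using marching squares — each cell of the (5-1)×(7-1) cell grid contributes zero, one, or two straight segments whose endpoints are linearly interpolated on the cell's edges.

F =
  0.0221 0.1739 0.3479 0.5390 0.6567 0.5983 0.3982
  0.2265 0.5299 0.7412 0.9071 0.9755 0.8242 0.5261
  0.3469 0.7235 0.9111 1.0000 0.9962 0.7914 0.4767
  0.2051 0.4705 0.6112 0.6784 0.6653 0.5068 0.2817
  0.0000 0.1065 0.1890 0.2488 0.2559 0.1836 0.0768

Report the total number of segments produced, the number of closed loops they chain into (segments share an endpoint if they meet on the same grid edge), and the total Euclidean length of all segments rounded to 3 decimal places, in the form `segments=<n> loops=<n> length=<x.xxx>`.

cell (0,1): code 0100 → (0.890,2.000)–(1.000,1.796)
cell (0,2): code 1100 → (0.432,3.000)–(0.890,2.000)
cell (0,3): code 1100 → (0.130,4.000)–(0.432,3.000)
cell (0,4): code 1100 → (0.441,5.000)–(0.130,4.000)
cell (0,5): code 1000 → (1.000,5.423)–(0.441,5.000)
cell (1,0): code 0100 → (1.868,1.000)–(2.000,0.932)
cell (1,1): code 1110 → (1.000,1.796)–(1.868,1.000)
cell (1,5): code 1001 → (2.000,5.297)–(1.000,5.423)
cell (2,0): code 0010 → (2.000,0.932)–(2.101,1.000)
cell (2,1): code 0011 → (2.101,1.000)–(2.711,2.000)
cell (2,2): code 0011 → (2.711,2.000)–(2.939,3.000)
cell (2,3): code 0011 → (2.939,3.000)–(2.901,4.000)
cell (2,4): code 0011 → (2.901,4.000)–(2.328,5.000)
cell (2,5): code 0001 → (2.328,5.000)–(2.000,5.297)
total: 14 segments, chained into 1 closed loop(s), length Σ = 11.373094

segments=14 loops=1 length=11.373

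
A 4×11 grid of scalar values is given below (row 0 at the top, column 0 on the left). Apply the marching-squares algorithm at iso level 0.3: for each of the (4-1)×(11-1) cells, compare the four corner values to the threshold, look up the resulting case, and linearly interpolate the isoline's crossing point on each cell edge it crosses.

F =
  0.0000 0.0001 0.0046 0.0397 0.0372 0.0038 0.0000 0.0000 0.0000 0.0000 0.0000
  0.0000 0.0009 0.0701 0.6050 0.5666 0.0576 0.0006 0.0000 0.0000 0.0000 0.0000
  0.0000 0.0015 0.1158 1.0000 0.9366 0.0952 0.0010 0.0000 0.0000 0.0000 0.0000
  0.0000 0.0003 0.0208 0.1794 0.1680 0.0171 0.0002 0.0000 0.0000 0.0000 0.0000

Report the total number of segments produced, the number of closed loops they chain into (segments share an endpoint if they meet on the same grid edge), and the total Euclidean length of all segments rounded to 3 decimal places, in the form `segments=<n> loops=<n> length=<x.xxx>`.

segments=8 loops=1 length=7.849

cell (0,2): code 0100 → (0.460,3.000)–(1.000,2.430)
cell (0,3): code 1100 → (0.496,4.000)–(0.460,3.000)
cell (0,4): code 1000 → (1.000,4.524)–(0.496,4.000)
cell (1,2): code 0110 → (1.000,2.430)–(2.000,2.208)
cell (1,4): code 1001 → (2.000,4.757)–(1.000,4.524)
cell (2,2): code 0010 → (2.000,2.208)–(2.853,3.000)
cell (2,3): code 0011 → (2.853,3.000)–(2.828,4.000)
cell (2,4): code 0001 → (2.828,4.000)–(2.000,4.757)
total: 8 segments, chained into 1 closed loop(s), length Σ = 7.849129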